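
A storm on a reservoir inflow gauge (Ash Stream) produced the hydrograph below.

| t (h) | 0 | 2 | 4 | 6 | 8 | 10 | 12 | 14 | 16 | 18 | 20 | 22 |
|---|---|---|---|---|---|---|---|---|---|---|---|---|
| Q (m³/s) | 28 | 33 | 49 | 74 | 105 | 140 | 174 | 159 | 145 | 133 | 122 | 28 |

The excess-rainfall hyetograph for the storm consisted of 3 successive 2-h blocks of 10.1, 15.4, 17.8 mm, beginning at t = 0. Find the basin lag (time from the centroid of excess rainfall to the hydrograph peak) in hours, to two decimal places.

t_L ≈ 8.64 h

Centroid of excess rainfall: t_c = Σ P_i·t̄_i / ΣP_i = 3.3557 h (block centres at 1, 3, 5 h).
Hydrograph peak occurs at t = 12 h, so basin lag t_L = 12 − 3.3557 = 8.64 h.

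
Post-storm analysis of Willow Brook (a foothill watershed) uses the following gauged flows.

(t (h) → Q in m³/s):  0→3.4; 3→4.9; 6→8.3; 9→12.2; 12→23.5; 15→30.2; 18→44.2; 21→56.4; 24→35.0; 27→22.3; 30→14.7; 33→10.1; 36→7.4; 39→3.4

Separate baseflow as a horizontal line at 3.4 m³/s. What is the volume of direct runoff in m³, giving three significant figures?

V ≈ 2.47 × 10^6 m³

Direct-runoff ordinates (Q − Q_b): 0.0, 1.5, 4.9, 8.8, 20.1, 26.8, 40.8, 53.0, 31.6, 18.9, 11.3, 6.7, 4.0, 0.0 m³/s.
ΣQ_DR = 228.4 m³/s.
With Δt = 3 h = 10800 s, V = ΣQ_DR · Δt = 228.4 × 10800 = 2.47 × 10^6 m³.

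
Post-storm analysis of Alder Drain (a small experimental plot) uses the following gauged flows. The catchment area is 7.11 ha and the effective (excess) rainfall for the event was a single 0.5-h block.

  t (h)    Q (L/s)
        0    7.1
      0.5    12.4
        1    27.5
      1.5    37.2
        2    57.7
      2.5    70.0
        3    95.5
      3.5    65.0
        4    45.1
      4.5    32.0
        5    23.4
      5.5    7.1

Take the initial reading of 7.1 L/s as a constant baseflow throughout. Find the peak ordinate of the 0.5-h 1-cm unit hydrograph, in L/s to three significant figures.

Direct runoff: 0.0, 5.3, 20.4, 30.1, 50.6, 62.9, 88.4, 57.9, 38.0, 24.9, 16.3, 0.0 L/s; ΣQ_DR = 394.8 L/s, peak = 88.4 L/s.
Runoff depth d = ΣQ_DR·Δt / A = 394.8 × 1800 / (7.11 ha) = 9.995 mm.
The 1-cm UH is the DRH scaled by (10 mm)/d, so U_p = 88.4 × 10/9.995 = 88.4 L/s.

U_p ≈ 88.4 L/s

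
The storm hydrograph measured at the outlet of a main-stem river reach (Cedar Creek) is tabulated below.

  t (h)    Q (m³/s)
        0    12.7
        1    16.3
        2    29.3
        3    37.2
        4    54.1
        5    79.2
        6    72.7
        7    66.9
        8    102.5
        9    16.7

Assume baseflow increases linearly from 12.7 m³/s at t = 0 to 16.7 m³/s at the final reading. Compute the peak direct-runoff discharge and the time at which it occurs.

Subtracting baseflow gives direct-runoff ordinates: 0.00, 3.16, 15.71, 23.17, 39.62, 64.28, 57.33, 51.09, 86.24, 0.00 m³/s.
The maximum is 86.24 m³/s, occurring at the reading for t = 8 h.

Q_p = 86.24 m³/s at t = 8 h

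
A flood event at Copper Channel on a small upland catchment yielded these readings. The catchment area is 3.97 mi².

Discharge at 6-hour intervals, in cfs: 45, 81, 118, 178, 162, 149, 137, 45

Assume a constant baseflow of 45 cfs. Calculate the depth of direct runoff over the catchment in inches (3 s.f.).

d ≈ 1.30 in

Direct runoff: 0.0, 36.0, 73.0, 133.0, 117.0, 104.0, 92.0, 0.0 cfs; ΣQ_DR = 555.0 cfs.
V = ΣQ_DR · Δt = 555.0 × 21600 s = 1.199 × 10^7 ft³.
Over A = 3.97 mi², depth = V / A = 1.30 in.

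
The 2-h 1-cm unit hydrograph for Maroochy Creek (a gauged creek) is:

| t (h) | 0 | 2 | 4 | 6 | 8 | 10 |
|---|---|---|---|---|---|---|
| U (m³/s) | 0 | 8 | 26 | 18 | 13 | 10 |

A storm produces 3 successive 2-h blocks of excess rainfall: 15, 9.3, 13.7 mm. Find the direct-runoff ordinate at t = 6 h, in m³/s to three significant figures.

Q ≈ 62.1 m³/s

By discrete convolution, Q_j = Σ (P_i / 10 mm) · U_{j−i}.
At t = 6 h (j=3): Q = (15/10)·18 + (9.3/10)·26 + (13.7/10)·8 = 62.1 m³/s.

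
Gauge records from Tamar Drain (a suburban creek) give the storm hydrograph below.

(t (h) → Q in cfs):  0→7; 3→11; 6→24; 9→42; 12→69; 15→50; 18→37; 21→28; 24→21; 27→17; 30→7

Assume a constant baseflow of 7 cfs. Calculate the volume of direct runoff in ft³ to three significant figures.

Direct-runoff ordinates (Q − Q_b): 0.0, 4.0, 17.0, 35.0, 62.0, 43.0, 30.0, 21.0, 14.0, 10.0, 0.0 cfs.
ΣQ_DR = 236.0 cfs.
With Δt = 3 h = 10800 s, V = ΣQ_DR · Δt = 236.0 × 10800 = 2.55 × 10^6 ft³.

V ≈ 2.55 × 10^6 ft³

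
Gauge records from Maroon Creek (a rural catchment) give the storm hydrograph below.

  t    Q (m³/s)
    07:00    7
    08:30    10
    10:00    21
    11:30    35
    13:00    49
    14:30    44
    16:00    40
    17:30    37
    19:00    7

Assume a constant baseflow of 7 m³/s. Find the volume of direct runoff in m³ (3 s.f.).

V ≈ 1.01 × 10^6 m³

Direct-runoff ordinates (Q − Q_b): 0.0, 3.0, 14.0, 28.0, 42.0, 37.0, 33.0, 30.0, 0.0 m³/s.
ΣQ_DR = 187.0 m³/s.
With Δt = 1.5 h = 5400 s, V = ΣQ_DR · Δt = 187.0 × 5400 = 1.01 × 10^6 m³.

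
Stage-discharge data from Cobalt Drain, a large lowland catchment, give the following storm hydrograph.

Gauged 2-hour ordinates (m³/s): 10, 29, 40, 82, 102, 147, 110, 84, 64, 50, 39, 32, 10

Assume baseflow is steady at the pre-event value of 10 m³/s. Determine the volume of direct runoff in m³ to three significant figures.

Direct-runoff ordinates (Q − Q_b): 0.0, 19.0, 30.0, 72.0, 92.0, 137.0, 100.0, 74.0, 54.0, 40.0, 29.0, 22.0, 0.0 m³/s.
ΣQ_DR = 669.0 m³/s.
With Δt = 2 h = 7200 s, V = ΣQ_DR · Δt = 669.0 × 7200 = 4.82 × 10^6 m³.

V ≈ 4.82 × 10^6 m³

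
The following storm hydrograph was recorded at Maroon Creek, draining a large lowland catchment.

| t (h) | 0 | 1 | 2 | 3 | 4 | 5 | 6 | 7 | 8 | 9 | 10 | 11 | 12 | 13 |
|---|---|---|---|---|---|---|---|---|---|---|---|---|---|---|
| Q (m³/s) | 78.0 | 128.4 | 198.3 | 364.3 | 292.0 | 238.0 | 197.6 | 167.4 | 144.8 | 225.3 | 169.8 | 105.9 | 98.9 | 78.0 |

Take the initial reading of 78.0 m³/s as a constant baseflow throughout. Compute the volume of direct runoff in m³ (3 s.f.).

Direct-runoff ordinates (Q − Q_b): 0.0, 50.4, 120.3, 286.3, 214.0, 160.0, 119.6, 89.4, 66.8, 147.3, 91.8, 27.9, 20.9, 0.0 m³/s.
ΣQ_DR = 1395 m³/s.
With Δt = 1 h = 3600 s, V = ΣQ_DR · Δt = 1395 × 3600 = 5.02 × 10^6 m³.

V ≈ 5.02 × 10^6 m³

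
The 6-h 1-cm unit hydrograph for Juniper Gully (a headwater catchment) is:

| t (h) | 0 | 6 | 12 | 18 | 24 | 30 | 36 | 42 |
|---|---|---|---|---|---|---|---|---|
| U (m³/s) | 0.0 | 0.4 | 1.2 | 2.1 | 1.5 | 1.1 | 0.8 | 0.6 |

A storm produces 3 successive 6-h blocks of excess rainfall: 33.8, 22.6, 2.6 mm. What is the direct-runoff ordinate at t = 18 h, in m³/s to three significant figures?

By discrete convolution, Q_j = Σ (P_i / 10 mm) · U_{j−i}.
At t = 18 h (j=3): Q = (33.8/10)·2.1 + (22.6/10)·1.2 + (2.6/10)·0.4 = 9.91 m³/s.

Q ≈ 9.91 m³/s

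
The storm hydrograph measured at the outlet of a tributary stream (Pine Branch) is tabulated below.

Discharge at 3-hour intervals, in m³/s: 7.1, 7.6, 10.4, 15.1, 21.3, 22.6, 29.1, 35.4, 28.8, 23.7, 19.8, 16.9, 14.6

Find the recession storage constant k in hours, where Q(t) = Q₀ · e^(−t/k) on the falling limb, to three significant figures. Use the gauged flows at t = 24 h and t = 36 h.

k ≈ 17.7 h

On the falling limb, Q drops from 28.8 to 14.6 m³/s between t = 24 h and t = 36 h (Δt = 12 h).
k = −Δt / ln(Q₂/Q₁) = −12 / ln(14.6/28.8) = 17.7 h.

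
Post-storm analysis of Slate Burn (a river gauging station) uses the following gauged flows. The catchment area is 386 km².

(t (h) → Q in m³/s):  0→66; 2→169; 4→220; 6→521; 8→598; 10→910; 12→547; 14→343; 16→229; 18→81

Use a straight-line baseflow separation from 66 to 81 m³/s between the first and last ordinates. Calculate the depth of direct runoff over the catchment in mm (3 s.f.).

d ≈ 55.0 mm

Direct runoff: 0.00, 101.33, 150.67, 450.00, 525.33, 835.67, 471.00, 265.33, 149.67, 0.00 m³/s; ΣQ_DR = 2949 m³/s.
V = ΣQ_DR · Δt = 2949 × 7200 s = 2.123 × 10^7 m³.
Over A = 386 km², depth = V / A = 55.0 mm.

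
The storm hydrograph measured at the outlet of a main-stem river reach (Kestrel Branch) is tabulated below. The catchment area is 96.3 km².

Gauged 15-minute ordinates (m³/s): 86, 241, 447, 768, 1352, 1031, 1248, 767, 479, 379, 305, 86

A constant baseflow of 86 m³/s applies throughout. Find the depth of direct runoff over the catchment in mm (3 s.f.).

d ≈ 57.5 mm

Direct runoff: 0.0, 155.0, 361.0, 682.0, 1266.0, 945.0, 1162.0, 681.0, 393.0, 293.0, 219.0, 0.0 m³/s; ΣQ_DR = 6157 m³/s.
V = ΣQ_DR · Δt = 6157 × 900 s = 5.541 × 10^6 m³.
Over A = 96.3 km², depth = V / A = 57.5 mm.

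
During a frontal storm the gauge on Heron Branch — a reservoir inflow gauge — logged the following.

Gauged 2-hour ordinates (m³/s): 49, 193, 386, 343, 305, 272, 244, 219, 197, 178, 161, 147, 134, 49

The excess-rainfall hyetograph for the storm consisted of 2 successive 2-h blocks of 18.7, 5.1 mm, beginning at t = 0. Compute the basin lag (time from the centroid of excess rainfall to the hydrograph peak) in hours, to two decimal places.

t_L ≈ 2.57 h

Centroid of excess rainfall: t_c = Σ P_i·t̄_i / ΣP_i = 1.4286 h (block centres at 1, 3 h).
Hydrograph peak occurs at t = 4 h, so basin lag t_L = 4 − 1.4286 = 2.57 h.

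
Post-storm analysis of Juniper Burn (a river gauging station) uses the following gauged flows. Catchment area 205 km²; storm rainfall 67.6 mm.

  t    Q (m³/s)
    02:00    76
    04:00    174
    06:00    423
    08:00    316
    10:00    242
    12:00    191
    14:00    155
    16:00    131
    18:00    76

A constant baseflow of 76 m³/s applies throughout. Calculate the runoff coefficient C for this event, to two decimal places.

ΣQ_DR = 1100 m³/s; V = ΣQ_DR·Δt = 7.920 × 10^6 m³.
Runoff depth d = V / A = 38.63 mm.
C = d / P = 38.63 / 67.6 = 0.57.

C ≈ 0.57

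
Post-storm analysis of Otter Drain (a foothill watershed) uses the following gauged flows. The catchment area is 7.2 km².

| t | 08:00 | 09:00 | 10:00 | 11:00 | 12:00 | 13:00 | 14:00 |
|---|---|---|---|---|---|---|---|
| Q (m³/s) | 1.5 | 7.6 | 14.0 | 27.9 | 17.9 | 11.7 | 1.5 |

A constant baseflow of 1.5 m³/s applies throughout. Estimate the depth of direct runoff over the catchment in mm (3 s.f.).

Direct runoff: 0.0, 6.1, 12.5, 26.4, 16.4, 10.2, 0.0 m³/s; ΣQ_DR = 71.60 m³/s.
V = ΣQ_DR · Δt = 71.60 × 3600 s = 2.578 × 10^5 m³.
Over A = 7.2 km², depth = V / A = 35.8 mm.

d ≈ 35.8 mm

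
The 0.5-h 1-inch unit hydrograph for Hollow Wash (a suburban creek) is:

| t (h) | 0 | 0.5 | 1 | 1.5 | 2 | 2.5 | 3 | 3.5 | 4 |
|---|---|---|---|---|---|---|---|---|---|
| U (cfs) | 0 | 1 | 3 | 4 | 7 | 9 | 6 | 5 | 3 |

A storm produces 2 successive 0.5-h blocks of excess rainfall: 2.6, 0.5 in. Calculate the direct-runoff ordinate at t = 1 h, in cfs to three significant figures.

By discrete convolution, Q_j = Σ (P_i / 1 in) · U_{j−i}.
At t = 1 h (j=2): Q = (2.6/1)·3 + (0.5/1)·1 = 8.30 cfs.

Q ≈ 8.30 cfs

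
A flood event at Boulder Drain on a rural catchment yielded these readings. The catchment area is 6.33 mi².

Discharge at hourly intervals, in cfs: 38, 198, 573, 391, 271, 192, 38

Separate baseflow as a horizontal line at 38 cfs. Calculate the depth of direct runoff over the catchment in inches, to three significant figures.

Direct runoff: 0.0, 160.0, 535.0, 353.0, 233.0, 154.0, 0.0 cfs; ΣQ_DR = 1435 cfs.
V = ΣQ_DR · Δt = 1435 × 3600 s = 5.166 × 10^6 ft³.
Over A = 6.33 mi², depth = V / A = 0.351 in.

d ≈ 0.351 in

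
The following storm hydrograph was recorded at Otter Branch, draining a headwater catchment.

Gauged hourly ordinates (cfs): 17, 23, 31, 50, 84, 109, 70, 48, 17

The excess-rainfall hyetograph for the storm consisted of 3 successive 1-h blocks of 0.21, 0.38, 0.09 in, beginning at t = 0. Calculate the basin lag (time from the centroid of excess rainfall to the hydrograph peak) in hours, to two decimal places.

Centroid of excess rainfall: t_c = Σ P_i·t̄_i / ΣP_i = 1.3235 h (block centres at 0.5, 1.5, 2.5 h).
Hydrograph peak occurs at t = 5 h, so basin lag t_L = 5 − 1.3235 = 3.68 h.

t_L ≈ 3.68 h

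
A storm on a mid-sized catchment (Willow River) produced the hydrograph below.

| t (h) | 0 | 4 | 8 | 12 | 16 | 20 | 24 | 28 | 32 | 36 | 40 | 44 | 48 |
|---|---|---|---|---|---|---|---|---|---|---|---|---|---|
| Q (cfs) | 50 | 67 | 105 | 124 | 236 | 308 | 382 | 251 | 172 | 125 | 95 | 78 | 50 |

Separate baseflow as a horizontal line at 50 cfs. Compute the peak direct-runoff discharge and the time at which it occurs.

Q_p = 332.0 cfs at t = 24 h

Subtracting baseflow gives direct-runoff ordinates: 0.0, 17.0, 55.0, 74.0, 186.0, 258.0, 332.0, 201.0, 122.0, 75.0, 45.0, 28.0, 0.0 cfs.
The maximum is 332.0 cfs, occurring at the reading for t = 24 h.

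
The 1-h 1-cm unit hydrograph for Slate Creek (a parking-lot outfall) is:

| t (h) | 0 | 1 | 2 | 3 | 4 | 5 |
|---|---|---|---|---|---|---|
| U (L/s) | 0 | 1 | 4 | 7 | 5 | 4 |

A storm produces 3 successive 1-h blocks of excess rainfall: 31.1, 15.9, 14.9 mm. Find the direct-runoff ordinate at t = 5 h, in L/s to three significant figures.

By discrete convolution, Q_j = Σ (P_i / 10 mm) · U_{j−i}.
At t = 5 h (j=5): Q = (31.1/10)·4 + (15.9/10)·5 + (14.9/10)·7 = 30.8 L/s.

Q ≈ 30.8 L/s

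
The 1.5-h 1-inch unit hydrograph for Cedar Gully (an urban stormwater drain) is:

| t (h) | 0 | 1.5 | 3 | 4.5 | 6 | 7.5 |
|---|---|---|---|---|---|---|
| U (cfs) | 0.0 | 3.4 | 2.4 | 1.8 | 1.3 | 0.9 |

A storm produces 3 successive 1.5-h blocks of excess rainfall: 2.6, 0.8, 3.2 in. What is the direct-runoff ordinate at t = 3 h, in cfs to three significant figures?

Q ≈ 8.96 cfs

By discrete convolution, Q_j = Σ (P_i / 1 in) · U_{j−i}.
At t = 3 h (j=2): Q = (2.6/1)·2.4 + (0.8/1)·3.4 + (3.2/1)·0.0 = 8.96 cfs.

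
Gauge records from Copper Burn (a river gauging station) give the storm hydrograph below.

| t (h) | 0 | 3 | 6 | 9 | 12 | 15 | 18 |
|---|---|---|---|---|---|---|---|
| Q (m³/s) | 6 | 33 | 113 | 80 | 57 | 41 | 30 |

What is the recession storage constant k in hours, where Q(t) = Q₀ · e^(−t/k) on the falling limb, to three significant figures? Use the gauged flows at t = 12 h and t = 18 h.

k ≈ 9.35 h

On the falling limb, Q drops from 57 to 30 m³/s between t = 12 h and t = 18 h (Δt = 6 h).
k = −Δt / ln(Q₂/Q₁) = −6 / ln(30/57) = 9.35 h.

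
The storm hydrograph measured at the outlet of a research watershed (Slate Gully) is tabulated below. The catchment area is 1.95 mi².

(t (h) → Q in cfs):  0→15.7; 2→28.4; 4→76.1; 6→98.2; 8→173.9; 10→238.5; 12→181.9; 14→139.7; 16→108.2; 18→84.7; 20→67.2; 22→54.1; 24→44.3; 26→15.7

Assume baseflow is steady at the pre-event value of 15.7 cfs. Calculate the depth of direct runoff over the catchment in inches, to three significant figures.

Direct runoff: 0.0, 12.7, 60.4, 82.5, 158.2, 222.8, 166.2, 124.0, 92.5, 69.0, 51.5, 38.4, 28.6, 0.0 cfs; ΣQ_DR = 1107 cfs.
V = ΣQ_DR · Δt = 1107 × 7200 s = 7.969 × 10^6 ft³.
Over A = 1.95 mi², depth = V / A = 1.76 in.

d ≈ 1.76 in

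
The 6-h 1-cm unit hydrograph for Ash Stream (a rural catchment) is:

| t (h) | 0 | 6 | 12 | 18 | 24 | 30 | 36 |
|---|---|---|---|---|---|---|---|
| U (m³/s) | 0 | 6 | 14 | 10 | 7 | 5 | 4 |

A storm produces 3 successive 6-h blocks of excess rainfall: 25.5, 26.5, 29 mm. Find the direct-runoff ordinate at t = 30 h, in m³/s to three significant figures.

Q ≈ 60.3 m³/s

By discrete convolution, Q_j = Σ (P_i / 10 mm) · U_{j−i}.
At t = 30 h (j=5): Q = (25.5/10)·5 + (26.5/10)·7 + (29/10)·10 = 60.3 m³/s.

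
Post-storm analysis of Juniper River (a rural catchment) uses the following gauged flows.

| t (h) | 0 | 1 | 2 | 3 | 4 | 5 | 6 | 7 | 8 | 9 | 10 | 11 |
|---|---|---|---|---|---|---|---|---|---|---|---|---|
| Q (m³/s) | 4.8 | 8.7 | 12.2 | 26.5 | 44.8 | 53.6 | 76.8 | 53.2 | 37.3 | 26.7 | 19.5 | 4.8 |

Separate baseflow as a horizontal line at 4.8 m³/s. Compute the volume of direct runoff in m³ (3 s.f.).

Direct-runoff ordinates (Q − Q_b): 0.0, 3.9, 7.4, 21.7, 40.0, 48.8, 72.0, 48.4, 32.5, 21.9, 14.7, 0.0 m³/s.
ΣQ_DR = 311.3 m³/s.
With Δt = 1 h = 3600 s, V = ΣQ_DR · Δt = 311.3 × 3600 = 1.12 × 10^6 m³.

V ≈ 1.12 × 10^6 m³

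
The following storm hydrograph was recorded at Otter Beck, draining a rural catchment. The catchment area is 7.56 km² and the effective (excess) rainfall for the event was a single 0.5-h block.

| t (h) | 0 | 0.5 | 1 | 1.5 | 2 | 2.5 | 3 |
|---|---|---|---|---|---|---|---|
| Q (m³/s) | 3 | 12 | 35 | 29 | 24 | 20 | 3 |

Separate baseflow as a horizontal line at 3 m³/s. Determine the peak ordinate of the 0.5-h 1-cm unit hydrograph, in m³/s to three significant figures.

Direct runoff: 0.0, 9.0, 32.0, 26.0, 21.0, 17.0, 0.0 m³/s; ΣQ_DR = 105.0 m³/s, peak = 32.0 m³/s.
Runoff depth d = ΣQ_DR·Δt / A = 105.0 × 1800 / (7.56 km²) = 25.00 mm.
The 1-cm UH is the DRH scaled by (10 mm)/d, so U_p = 32.0 × 10/25.00 = 12.8 m³/s.

U_p ≈ 12.8 m³/s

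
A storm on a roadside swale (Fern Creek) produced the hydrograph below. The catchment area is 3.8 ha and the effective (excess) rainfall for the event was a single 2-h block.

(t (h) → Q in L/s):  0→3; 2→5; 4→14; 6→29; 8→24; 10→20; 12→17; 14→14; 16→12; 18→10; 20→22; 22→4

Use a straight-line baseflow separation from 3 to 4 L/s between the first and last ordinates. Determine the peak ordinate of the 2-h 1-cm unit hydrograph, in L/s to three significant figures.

Direct runoff: 0.00, 1.91, 10.82, 25.73, 20.64, 16.55, 13.45, 10.36, 8.27, 6.18, 18.09, 0.00 L/s; ΣQ_DR = 132.0 L/s, peak = 25.73 L/s.
Runoff depth d = ΣQ_DR·Δt / A = 132.0 × 7200 / (3.8 ha) = 25.01 mm.
The 1-cm UH is the DRH scaled by (10 mm)/d, so U_p = 25.73 × 10/25.01 = 10.3 L/s.

U_p ≈ 10.3 L/s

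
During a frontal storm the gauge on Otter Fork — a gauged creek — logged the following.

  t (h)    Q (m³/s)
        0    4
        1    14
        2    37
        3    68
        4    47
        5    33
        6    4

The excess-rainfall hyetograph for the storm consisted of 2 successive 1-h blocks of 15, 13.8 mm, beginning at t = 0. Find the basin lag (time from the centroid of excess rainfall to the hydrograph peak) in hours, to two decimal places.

t_L ≈ 2.02 h

Centroid of excess rainfall: t_c = Σ P_i·t̄_i / ΣP_i = 0.9792 h (block centres at 0.5, 1.5 h).
Hydrograph peak occurs at t = 3 h, so basin lag t_L = 3 − 0.9792 = 2.02 h.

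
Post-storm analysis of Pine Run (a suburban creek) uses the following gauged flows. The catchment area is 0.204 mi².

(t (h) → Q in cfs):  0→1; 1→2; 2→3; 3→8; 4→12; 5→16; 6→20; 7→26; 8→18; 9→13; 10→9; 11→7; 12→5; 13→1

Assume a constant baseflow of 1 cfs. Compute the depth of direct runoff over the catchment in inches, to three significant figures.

Direct runoff: 0.0, 1.0, 2.0, 7.0, 11.0, 15.0, 19.0, 25.0, 17.0, 12.0, 8.0, 6.0, 4.0, 0.0 cfs; ΣQ_DR = 127.0 cfs.
V = ΣQ_DR · Δt = 127.0 × 3600 s = 4.572 × 10^5 ft³.
Over A = 0.204 mi², depth = V / A = 0.965 in.

d ≈ 0.965 in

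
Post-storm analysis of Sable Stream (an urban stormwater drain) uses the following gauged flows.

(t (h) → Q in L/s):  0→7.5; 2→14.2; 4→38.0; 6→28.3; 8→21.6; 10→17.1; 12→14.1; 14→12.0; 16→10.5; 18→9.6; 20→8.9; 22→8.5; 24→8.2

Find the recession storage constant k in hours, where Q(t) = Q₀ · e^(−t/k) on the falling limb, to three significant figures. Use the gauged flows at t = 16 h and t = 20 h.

On the falling limb, Q drops from 10.5 to 8.9 L/s between t = 16 h and t = 20 h (Δt = 4 h).
k = −Δt / ln(Q₂/Q₁) = −4 / ln(8.9/10.5) = 24.2 h.

k ≈ 24.2 h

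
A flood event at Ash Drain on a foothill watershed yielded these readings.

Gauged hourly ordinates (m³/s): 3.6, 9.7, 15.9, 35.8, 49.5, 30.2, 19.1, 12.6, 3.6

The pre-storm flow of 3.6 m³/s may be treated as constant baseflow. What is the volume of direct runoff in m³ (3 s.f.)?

V ≈ 5.31 × 10^5 m³

Direct-runoff ordinates (Q − Q_b): 0.0, 6.1, 12.3, 32.2, 45.9, 26.6, 15.5, 9.0, 0.0 m³/s.
ΣQ_DR = 147.6 m³/s.
With Δt = 1 h = 3600 s, V = ΣQ_DR · Δt = 147.6 × 3600 = 5.31 × 10^5 m³.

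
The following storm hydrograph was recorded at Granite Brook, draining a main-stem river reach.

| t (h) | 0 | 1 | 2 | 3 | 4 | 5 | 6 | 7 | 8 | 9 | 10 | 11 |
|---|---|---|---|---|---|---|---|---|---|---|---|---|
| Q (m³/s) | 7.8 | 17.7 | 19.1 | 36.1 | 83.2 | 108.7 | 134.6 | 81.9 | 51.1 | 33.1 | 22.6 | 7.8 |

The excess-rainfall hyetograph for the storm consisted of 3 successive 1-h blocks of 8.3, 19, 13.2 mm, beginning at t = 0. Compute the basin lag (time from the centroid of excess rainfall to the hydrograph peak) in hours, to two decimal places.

Centroid of excess rainfall: t_c = Σ P_i·t̄_i / ΣP_i = 1.6210 h (block centres at 0.5, 1.5, 2.5 h).
Hydrograph peak occurs at t = 6 h, so basin lag t_L = 6 − 1.6210 = 4.38 h.

t_L ≈ 4.38 h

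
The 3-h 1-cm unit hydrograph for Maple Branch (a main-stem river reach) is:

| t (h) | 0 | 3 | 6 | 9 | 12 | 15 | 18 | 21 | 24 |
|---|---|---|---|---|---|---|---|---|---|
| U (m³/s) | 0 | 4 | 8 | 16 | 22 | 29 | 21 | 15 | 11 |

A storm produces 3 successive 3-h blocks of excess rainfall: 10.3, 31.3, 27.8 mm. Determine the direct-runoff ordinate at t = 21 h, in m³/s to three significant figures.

By discrete convolution, Q_j = Σ (P_i / 10 mm) · U_{j−i}.
At t = 21 h (j=7): Q = (10.3/10)·15 + (31.3/10)·21 + (27.8/10)·29 = 162 m³/s.

Q ≈ 162 m³/s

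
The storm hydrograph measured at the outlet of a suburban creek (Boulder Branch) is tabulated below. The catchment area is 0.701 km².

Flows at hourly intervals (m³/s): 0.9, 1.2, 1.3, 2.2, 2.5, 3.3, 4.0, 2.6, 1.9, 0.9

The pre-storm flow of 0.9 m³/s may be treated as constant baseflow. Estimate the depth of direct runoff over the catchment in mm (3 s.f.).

d ≈ 60.6 mm

Direct runoff: 0.0, 0.3, 0.4, 1.3, 1.6, 2.4, 3.1, 1.7, 1.0, 0.0 m³/s; ΣQ_DR = 11.80 m³/s.
V = ΣQ_DR · Δt = 11.80 × 3600 s = 42480 m³.
Over A = 0.701 km², depth = V / A = 60.6 mm.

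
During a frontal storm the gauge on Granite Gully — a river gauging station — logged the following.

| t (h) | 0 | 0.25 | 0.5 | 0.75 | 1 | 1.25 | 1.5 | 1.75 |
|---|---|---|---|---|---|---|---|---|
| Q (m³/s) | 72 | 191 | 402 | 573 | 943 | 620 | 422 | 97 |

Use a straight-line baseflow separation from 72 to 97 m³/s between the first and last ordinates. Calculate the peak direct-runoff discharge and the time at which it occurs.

Q_p = 856.71 m³/s at t = 1 h

Subtracting baseflow gives direct-runoff ordinates: 0.00, 115.43, 322.86, 490.29, 856.71, 530.14, 328.57, 0.00 m³/s.
The maximum is 856.71 m³/s, occurring at the reading for t = 1 h.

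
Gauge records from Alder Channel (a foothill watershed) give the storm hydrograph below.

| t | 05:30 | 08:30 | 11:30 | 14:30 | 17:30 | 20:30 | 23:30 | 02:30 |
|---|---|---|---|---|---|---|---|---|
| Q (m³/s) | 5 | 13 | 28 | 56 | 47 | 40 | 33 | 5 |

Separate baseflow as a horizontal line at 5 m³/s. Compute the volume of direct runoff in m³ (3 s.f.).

Direct-runoff ordinates (Q − Q_b): 0.0, 8.0, 23.0, 51.0, 42.0, 35.0, 28.0, 0.0 m³/s.
ΣQ_DR = 187.0 m³/s.
With Δt = 3 h = 10800 s, V = ΣQ_DR · Δt = 187.0 × 10800 = 2.02 × 10^6 m³.

V ≈ 2.02 × 10^6 m³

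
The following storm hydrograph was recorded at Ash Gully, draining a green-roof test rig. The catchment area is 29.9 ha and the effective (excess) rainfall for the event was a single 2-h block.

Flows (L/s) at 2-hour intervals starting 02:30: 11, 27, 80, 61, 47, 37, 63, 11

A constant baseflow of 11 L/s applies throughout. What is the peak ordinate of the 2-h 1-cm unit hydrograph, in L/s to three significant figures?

U_p ≈ 115 L/s

Direct runoff: 0.0, 16.0, 69.0, 50.0, 36.0, 26.0, 52.0, 0.0 L/s; ΣQ_DR = 249.0 L/s, peak = 69.0 L/s.
Runoff depth d = ΣQ_DR·Δt / A = 249.0 × 7200 / (29.9 ha) = 5.996 mm.
The 1-cm UH is the DRH scaled by (10 mm)/d, so U_p = 69.0 × 10/5.996 = 115 L/s.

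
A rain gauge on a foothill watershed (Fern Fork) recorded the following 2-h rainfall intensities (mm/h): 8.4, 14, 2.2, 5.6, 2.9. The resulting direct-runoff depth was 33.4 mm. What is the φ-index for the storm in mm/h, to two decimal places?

Only the 3 blocks with intensity above φ contribute runoff: 8.4, 14, 5.6 mm/h.
Σ(I−φ)·Δt = d  ⇒  (8.4+14+5.6 − 3φ)·2 = 33.4
φ = (28.00 − 33.4/2) / 3 = 3.77 mm/h.

φ ≈ 3.77 mm/h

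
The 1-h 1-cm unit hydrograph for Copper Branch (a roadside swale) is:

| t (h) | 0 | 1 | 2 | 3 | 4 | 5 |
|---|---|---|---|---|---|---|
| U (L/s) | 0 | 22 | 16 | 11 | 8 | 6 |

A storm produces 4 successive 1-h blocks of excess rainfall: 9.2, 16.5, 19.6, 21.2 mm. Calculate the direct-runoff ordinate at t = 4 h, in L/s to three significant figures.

Q ≈ 104 L/s

By discrete convolution, Q_j = Σ (P_i / 10 mm) · U_{j−i}.
At t = 4 h (j=4): Q = (9.2/10)·8 + (16.5/10)·11 + (19.6/10)·16 + (21.2/10)·22 = 104 L/s.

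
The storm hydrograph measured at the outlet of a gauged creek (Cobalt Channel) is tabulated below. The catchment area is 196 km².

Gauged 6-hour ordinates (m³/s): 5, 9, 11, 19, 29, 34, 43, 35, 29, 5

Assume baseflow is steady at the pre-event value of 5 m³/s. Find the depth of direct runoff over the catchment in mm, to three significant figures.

Direct runoff: 0.0, 4.0, 6.0, 14.0, 24.0, 29.0, 38.0, 30.0, 24.0, 0.0 m³/s; ΣQ_DR = 169.0 m³/s.
V = ΣQ_DR · Δt = 169.0 × 21600 s = 3.650 × 10^6 m³.
Over A = 196 km², depth = V / A = 18.6 mm.

d ≈ 18.6 mm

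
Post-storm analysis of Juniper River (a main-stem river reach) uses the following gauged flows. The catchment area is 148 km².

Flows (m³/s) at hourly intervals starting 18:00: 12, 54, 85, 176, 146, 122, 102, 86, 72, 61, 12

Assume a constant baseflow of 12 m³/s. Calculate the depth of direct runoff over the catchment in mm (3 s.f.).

d ≈ 19.4 mm

Direct runoff: 0.0, 42.0, 73.0, 164.0, 134.0, 110.0, 90.0, 74.0, 60.0, 49.0, 0.0 m³/s; ΣQ_DR = 796.0 m³/s.
V = ΣQ_DR · Δt = 796.0 × 3600 s = 2.866 × 10^6 m³.
Over A = 148 km², depth = V / A = 19.4 mm.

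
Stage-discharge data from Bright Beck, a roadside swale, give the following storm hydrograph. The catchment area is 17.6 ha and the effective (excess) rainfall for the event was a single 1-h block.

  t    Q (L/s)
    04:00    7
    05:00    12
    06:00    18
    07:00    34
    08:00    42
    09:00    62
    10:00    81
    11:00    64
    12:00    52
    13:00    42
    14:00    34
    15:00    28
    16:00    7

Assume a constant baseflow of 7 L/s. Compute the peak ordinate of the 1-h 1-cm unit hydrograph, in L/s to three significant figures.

U_p ≈ 92.3 L/s

Direct runoff: 0.0, 5.0, 11.0, 27.0, 35.0, 55.0, 74.0, 57.0, 45.0, 35.0, 27.0, 21.0, 0.0 L/s; ΣQ_DR = 392.0 L/s, peak = 74.0 L/s.
Runoff depth d = ΣQ_DR·Δt / A = 392.0 × 3600 / (17.6 ha) = 8.018 mm.
The 1-cm UH is the DRH scaled by (10 mm)/d, so U_p = 74.0 × 10/8.018 = 92.3 L/s.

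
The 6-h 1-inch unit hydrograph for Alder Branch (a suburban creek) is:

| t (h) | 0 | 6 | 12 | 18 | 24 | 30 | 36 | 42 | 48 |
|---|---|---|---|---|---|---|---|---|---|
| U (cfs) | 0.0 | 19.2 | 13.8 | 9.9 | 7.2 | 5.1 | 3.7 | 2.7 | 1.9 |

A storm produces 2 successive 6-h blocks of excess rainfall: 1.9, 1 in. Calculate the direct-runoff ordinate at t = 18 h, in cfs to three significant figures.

Q ≈ 32.6 cfs

By discrete convolution, Q_j = Σ (P_i / 1 in) · U_{j−i}.
At t = 18 h (j=3): Q = (1.9/1)·9.9 + (1/1)·13.8 = 32.6 cfs.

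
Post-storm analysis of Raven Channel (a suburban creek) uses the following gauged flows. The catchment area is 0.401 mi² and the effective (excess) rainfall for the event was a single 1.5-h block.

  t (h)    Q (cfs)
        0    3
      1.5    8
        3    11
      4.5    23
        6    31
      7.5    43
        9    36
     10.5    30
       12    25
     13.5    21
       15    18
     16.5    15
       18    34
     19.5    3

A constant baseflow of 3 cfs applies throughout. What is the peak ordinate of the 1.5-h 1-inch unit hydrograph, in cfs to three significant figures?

U_p ≈ 26.6 cfs

Direct runoff: 0.0, 5.0, 8.0, 20.0, 28.0, 40.0, 33.0, 27.0, 22.0, 18.0, 15.0, 12.0, 31.0, 0.0 cfs; ΣQ_DR = 259.0 cfs, peak = 40.0 cfs.
Runoff depth d = ΣQ_DR·Δt / A = 259.0 × 5400 / (0.401 mi²) = 1.501 in.
The 1-inch UH is the DRH scaled by (1 in)/d, so U_p = 40.0 × 1/1.501 = 26.6 cfs.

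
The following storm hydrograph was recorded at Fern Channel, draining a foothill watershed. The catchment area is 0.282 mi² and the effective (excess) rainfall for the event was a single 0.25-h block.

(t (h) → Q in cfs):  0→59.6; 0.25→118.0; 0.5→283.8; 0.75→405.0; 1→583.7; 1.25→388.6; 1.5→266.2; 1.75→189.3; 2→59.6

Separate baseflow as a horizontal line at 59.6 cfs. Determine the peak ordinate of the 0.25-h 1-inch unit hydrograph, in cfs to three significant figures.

Direct runoff: 0.0, 58.4, 224.2, 345.4, 524.1, 329.0, 206.6, 129.7, 0.0 cfs; ΣQ_DR = 1817 cfs, peak = 524.1 cfs.
Runoff depth d = ΣQ_DR·Δt / A = 1817 × 900 / (0.282 mi²) = 2.497 in.
The 1-inch UH is the DRH scaled by (1 in)/d, so U_p = 524.1 × 1/2.497 = 210 cfs.

U_p ≈ 210 cfs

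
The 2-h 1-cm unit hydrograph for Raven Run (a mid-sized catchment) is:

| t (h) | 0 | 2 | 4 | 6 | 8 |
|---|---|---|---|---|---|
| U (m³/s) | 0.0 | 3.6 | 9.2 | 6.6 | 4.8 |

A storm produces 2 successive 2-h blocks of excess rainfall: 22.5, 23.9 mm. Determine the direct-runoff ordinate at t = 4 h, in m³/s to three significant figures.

Q ≈ 29.3 m³/s

By discrete convolution, Q_j = Σ (P_i / 10 mm) · U_{j−i}.
At t = 4 h (j=2): Q = (22.5/10)·9.2 + (23.9/10)·3.6 = 29.3 m³/s.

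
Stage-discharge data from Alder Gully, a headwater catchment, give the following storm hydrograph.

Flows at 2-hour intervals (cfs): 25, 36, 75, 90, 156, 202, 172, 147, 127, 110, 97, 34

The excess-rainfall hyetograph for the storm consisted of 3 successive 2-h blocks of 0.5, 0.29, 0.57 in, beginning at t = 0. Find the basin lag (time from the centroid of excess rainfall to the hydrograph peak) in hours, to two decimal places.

t_L ≈ 6.90 h

Centroid of excess rainfall: t_c = Σ P_i·t̄_i / ΣP_i = 3.1029 h (block centres at 1, 3, 5 h).
Hydrograph peak occurs at t = 10 h, so basin lag t_L = 10 − 3.1029 = 6.90 h.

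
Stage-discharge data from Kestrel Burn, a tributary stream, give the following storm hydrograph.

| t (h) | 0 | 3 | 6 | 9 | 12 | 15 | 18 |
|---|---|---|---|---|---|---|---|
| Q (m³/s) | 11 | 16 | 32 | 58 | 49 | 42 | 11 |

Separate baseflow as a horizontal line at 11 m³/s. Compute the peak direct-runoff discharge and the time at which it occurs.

Subtracting baseflow gives direct-runoff ordinates: 0.0, 5.0, 21.0, 47.0, 38.0, 31.0, 0.0 m³/s.
The maximum is 47.0 m³/s, occurring at the reading for t = 9 h.

Q_p = 47.0 m³/s at t = 9 h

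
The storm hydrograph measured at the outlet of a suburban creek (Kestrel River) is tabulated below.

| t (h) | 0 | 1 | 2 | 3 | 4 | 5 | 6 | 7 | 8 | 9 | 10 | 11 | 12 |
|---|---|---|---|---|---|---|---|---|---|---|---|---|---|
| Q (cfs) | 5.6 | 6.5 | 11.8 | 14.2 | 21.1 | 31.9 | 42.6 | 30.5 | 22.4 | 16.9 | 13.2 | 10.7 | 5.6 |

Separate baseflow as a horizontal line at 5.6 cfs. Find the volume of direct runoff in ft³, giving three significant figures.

V ≈ 5.77 × 10^5 ft³

Direct-runoff ordinates (Q − Q_b): 0.0, 0.9, 6.2, 8.6, 15.5, 26.3, 37.0, 24.9, 16.8, 11.3, 7.6, 5.1, 0.0 cfs.
ΣQ_DR = 160.2 cfs.
With Δt = 1 h = 3600 s, V = ΣQ_DR · Δt = 160.2 × 3600 = 5.77 × 10^5 ft³.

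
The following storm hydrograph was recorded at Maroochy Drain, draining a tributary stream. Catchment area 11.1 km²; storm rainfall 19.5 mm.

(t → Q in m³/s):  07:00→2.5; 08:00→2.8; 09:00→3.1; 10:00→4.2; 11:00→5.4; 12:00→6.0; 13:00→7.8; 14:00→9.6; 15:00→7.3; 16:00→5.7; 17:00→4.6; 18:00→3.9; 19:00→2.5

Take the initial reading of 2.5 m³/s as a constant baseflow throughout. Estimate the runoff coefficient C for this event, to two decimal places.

C ≈ 0.55

ΣQ_DR = 32.90 m³/s; V = ΣQ_DR·Δt = 1.184 × 10^5 m³.
Runoff depth d = V / A = 10.67 mm.
C = d / P = 10.67 / 19.5 = 0.55.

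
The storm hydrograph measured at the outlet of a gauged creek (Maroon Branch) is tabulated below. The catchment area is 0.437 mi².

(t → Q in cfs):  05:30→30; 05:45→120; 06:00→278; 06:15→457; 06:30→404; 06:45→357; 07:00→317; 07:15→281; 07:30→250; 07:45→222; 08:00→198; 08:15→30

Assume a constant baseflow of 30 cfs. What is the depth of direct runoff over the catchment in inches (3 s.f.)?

Direct runoff: 0.0, 90.0, 248.0, 427.0, 374.0, 327.0, 287.0, 251.0, 220.0, 192.0, 168.0, 0.0 cfs; ΣQ_DR = 2584 cfs.
V = ΣQ_DR · Δt = 2584 × 900 s = 2.326 × 10^6 ft³.
Over A = 0.437 mi², depth = V / A = 2.29 in.

d ≈ 2.29 in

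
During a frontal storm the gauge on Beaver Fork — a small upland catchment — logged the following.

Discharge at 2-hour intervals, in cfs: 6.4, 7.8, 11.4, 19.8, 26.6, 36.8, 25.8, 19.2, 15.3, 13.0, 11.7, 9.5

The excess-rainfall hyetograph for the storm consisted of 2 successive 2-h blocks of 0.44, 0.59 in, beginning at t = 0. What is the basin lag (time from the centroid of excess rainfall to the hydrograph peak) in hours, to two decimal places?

Centroid of excess rainfall: t_c = Σ P_i·t̄_i / ΣP_i = 2.1456 h (block centres at 1, 3 h).
Hydrograph peak occurs at t = 10 h, so basin lag t_L = 10 − 2.1456 = 7.85 h.

t_L ≈ 7.85 h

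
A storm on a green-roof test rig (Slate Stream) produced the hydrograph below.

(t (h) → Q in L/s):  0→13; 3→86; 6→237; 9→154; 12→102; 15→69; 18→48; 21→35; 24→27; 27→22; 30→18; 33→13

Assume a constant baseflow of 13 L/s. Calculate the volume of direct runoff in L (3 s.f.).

V ≈ 7.21 × 10^6 L

Direct-runoff ordinates (Q − Q_b): 0.0, 73.0, 224.0, 141.0, 89.0, 56.0, 35.0, 22.0, 14.0, 9.0, 5.0, 0.0 L/s.
ΣQ_DR = 668.0 L/s.
With Δt = 3 h = 10800 s, V = ΣQ_DR · Δt = 668.0 × 10800 = 7.21 × 10^6 L.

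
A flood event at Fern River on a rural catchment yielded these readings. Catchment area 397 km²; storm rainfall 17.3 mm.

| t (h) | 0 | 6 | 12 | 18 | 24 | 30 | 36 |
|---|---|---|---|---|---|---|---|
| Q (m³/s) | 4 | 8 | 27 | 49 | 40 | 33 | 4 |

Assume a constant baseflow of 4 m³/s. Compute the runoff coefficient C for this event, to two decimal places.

C ≈ 0.43

ΣQ_DR = 137.0 m³/s; V = ΣQ_DR·Δt = 2.959 × 10^6 m³.
Runoff depth d = V / A = 7.454 mm.
C = d / P = 7.454 / 17.3 = 0.43.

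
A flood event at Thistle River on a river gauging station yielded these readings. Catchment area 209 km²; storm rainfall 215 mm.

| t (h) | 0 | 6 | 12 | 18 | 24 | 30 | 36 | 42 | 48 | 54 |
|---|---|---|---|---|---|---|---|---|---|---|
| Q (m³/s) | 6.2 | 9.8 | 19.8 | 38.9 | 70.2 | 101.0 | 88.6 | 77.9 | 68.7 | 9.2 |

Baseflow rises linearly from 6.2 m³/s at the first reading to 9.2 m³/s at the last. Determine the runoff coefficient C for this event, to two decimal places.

C ≈ 0.20

ΣQ_DR = 413.3 m³/s; V = ΣQ_DR·Δt = 8.927 × 10^6 m³.
Runoff depth d = V / A = 42.71 mm.
C = d / P = 42.71 / 215 = 0.20.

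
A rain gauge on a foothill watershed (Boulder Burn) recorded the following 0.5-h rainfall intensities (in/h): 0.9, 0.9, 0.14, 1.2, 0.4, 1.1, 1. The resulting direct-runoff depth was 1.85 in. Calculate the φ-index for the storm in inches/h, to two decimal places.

Only the 6 blocks with intensity above φ contribute runoff: 0.9, 0.9, 1.2, 0.4, 1.1, 1 in/h.
Σ(I−φ)·Δt = d  ⇒  (0.9+0.9+1.2+0.4+1.1+1 − 6φ)·0.5 = 1.85
φ = (5.500 − 1.85/0.5) / 6 = 0.30 in/h.

φ ≈ 0.30 in/h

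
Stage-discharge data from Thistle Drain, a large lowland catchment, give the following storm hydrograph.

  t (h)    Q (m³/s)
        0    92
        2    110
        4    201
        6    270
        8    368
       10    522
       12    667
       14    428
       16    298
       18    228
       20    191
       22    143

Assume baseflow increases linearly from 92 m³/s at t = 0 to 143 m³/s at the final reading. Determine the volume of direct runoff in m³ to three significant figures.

Direct-runoff ordinates (Q − Q_b): 0.00, 13.36, 99.73, 164.09, 257.45, 406.82, 547.18, 303.55, 168.91, 94.27, 52.64, 0.00 m³/s.
ΣQ_DR = 2108 m³/s.
With Δt = 2 h = 7200 s, V = ΣQ_DR · Δt = 2108 × 7200 = 1.52 × 10^7 m³.

V ≈ 1.52 × 10^7 m³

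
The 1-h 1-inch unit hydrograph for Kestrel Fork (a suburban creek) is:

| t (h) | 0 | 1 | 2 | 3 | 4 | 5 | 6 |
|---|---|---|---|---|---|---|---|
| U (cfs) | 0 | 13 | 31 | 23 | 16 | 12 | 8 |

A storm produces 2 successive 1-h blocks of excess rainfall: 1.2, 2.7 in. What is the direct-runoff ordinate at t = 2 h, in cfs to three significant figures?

Q ≈ 72.3 cfs

By discrete convolution, Q_j = Σ (P_i / 1 in) · U_{j−i}.
At t = 2 h (j=2): Q = (1.2/1)·31 + (2.7/1)·13 = 72.3 cfs.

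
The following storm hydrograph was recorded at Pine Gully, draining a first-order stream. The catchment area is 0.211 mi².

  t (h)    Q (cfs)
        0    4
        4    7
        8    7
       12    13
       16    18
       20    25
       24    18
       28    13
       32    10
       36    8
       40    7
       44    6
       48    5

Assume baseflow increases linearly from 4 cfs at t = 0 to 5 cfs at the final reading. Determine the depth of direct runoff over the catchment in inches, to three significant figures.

d ≈ 2.42 in

Direct runoff: 0.00, 2.92, 2.83, 8.75, 13.67, 20.58, 13.50, 8.42, 5.33, 3.25, 2.17, 1.08, 0.00 cfs; ΣQ_DR = 82.50 cfs.
V = ΣQ_DR · Δt = 82.50 × 14400 s = 1.188 × 10^6 ft³.
Over A = 0.211 mi², depth = V / A = 2.42 in.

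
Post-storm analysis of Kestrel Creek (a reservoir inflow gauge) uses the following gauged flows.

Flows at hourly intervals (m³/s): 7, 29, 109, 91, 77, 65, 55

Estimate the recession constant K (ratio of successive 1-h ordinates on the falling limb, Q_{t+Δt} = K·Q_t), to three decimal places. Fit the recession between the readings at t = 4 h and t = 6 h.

Using the recession-limb readings at t = 4 h and t = 6 h: Q falls from 77 to 55 m³/s over 2 intervals.
K = (Q₂/Q₁)^(1/2) = (55/77)^(1/2) = 0.845.

K ≈ 0.845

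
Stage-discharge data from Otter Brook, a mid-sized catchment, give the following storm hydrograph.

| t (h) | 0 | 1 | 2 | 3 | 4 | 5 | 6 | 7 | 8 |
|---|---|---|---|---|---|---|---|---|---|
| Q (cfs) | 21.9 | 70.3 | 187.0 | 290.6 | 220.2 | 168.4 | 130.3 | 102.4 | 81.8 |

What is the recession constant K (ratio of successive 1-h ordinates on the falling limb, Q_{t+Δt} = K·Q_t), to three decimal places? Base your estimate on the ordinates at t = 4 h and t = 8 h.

Using the recession-limb readings at t = 4 h and t = 8 h: Q falls from 220.2 to 81.8 cfs over 4 intervals.
K = (Q₂/Q₁)^(1/4) = (81.8/220.2)^(1/4) = 0.781.

K ≈ 0.781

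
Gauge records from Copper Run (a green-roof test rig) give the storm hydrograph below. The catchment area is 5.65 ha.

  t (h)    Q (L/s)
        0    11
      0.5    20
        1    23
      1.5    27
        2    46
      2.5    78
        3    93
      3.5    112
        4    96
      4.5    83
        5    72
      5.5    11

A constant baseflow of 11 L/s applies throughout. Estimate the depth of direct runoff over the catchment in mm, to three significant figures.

d ≈ 17.2 mm

Direct runoff: 0.0, 9.0, 12.0, 16.0, 35.0, 67.0, 82.0, 101.0, 85.0, 72.0, 61.0, 0.0 L/s; ΣQ_DR = 540.0 L/s.
V = ΣQ_DR · Δt = 540.0 × 1800 s = 9.720 × 10^5 L.
Over A = 5.65 ha, depth = V / A = 17.2 mm.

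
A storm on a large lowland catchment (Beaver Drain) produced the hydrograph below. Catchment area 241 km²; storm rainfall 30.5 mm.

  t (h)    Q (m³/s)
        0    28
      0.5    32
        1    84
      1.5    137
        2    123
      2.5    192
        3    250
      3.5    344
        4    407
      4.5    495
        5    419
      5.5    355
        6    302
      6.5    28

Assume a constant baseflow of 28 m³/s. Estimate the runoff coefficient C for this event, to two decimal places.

ΣQ_DR = 2804 m³/s; V = ΣQ_DR·Δt = 5.047 × 10^6 m³.
Runoff depth d = V / A = 20.94 mm.
C = d / P = 20.94 / 30.5 = 0.69.

C ≈ 0.69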